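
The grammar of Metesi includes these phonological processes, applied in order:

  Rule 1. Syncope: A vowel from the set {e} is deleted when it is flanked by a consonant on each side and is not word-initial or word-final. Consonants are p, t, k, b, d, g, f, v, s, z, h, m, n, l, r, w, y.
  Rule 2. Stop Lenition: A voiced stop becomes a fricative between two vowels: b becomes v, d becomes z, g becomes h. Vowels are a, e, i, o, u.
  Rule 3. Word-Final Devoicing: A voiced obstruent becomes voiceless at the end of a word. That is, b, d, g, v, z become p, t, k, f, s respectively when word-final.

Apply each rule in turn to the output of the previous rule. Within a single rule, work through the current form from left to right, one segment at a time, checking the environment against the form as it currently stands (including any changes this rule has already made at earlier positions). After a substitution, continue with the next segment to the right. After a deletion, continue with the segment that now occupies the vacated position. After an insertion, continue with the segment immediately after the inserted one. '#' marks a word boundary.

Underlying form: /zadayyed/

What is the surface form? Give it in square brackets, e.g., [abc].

[zazayyt]

Rule 1 Syncope: [zadayyed] → [zadayyd]
Rule 2 Stop Lenition: [zadayyd] → [zazayyd]
Rule 3 Word-Final Devoicing: [zazayyd] → [zazayyt]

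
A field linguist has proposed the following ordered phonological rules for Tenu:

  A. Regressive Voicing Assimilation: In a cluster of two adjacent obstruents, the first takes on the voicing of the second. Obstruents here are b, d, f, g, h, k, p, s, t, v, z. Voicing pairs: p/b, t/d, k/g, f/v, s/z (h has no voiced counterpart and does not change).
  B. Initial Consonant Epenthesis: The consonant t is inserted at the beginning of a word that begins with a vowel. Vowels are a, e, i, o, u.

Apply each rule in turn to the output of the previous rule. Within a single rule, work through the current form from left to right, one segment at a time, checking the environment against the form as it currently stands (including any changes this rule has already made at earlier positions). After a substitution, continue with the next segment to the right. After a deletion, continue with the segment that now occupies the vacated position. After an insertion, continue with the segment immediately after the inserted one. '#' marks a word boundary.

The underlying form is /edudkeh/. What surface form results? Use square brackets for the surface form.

[tedutkeh]

A Regressive Voicing Assimilation: [edudkeh] → [edutkeh]
B Initial Consonant Epenthesis: [edutkeh] → [tedutkeh]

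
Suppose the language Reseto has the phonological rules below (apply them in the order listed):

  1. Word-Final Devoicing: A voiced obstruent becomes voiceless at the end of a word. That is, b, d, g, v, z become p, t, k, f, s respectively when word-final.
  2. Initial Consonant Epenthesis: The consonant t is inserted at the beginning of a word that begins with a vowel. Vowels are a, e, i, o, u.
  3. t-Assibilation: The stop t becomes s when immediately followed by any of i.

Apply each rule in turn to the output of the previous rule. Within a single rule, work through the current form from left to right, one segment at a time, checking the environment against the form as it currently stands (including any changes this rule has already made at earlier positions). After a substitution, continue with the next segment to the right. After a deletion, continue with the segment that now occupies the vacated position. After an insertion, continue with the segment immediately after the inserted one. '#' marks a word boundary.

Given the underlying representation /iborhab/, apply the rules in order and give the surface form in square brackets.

[siborhap]

1 Word-Final Devoicing: [iborhab] → [iborhap]
2 Initial Consonant Epenthesis: [iborhap] → [tiborhap]
3 t-Assibilation: [tiborhap] → [siborhap]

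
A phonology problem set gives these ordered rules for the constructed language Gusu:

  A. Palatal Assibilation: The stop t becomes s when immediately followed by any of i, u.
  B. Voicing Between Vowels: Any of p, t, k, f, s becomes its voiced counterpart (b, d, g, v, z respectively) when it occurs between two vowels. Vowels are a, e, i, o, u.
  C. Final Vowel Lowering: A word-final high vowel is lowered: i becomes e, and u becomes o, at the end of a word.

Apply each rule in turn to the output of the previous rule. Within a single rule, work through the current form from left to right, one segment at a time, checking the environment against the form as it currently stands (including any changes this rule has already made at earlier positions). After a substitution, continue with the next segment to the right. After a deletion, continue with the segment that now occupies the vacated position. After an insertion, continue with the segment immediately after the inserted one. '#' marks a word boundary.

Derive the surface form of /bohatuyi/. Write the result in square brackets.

A Palatal Assibilation: [bohatuyi] → [bohasuyi]
B Voicing Between Vowels: [bohasuyi] → [bohazuyi]
C Final Vowel Lowering: [bohazuyi] → [bohazuye]

[bohazuye]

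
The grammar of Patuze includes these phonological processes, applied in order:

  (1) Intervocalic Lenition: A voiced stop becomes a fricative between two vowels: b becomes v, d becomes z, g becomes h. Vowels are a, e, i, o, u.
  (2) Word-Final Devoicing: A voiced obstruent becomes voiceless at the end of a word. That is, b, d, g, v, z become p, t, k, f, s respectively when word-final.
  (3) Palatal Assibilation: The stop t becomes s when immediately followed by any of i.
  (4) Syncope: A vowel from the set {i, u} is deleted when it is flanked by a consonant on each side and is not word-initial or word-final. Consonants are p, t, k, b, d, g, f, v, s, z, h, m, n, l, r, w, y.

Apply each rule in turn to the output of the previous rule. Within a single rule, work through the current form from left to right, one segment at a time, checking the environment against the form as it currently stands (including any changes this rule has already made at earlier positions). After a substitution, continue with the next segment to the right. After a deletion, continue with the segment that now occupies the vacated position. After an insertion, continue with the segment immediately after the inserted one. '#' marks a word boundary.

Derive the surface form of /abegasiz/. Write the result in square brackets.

(1) Intervocalic Lenition: [abegasiz] → [avehasiz]
(2) Word-Final Devoicing: [avehasiz] → [avehasis]
(3) Palatal Assibilation: no change — [avehasis]
(4) Syncope: [avehasis] → [avehass]

[avehass]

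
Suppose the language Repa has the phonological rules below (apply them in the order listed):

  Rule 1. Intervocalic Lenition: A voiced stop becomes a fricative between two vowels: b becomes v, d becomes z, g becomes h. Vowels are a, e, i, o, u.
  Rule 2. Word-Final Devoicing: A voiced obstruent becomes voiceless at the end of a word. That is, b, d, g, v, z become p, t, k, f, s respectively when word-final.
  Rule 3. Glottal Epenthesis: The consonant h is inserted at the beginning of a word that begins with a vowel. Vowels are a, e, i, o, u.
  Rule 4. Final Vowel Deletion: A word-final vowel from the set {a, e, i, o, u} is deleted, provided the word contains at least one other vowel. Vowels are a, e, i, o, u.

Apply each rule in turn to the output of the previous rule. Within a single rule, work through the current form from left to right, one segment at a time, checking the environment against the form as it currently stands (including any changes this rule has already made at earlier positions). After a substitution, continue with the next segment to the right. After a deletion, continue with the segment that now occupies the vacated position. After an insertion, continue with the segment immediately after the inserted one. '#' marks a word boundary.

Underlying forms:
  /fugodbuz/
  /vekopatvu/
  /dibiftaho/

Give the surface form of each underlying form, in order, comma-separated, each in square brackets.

/fugodbuz/:
  Rule 1 Intervocalic Lenition: [fugodbuz] → [fuhodbuz]
  Rule 2 Word-Final Devoicing: [fuhodbuz] → [fuhodbus]
  Rule 3 Glottal Epenthesis: no change — [fuhodbus]
  Rule 4 Final Vowel Deletion: no change — [fuhodbus]
/vekopatvu/:
  Rule 1 Intervocalic Lenition: no change — [vekopatvu]
  Rule 2 Word-Final Devoicing: no change — [vekopatvu]
  Rule 3 Glottal Epenthesis: no change — [vekopatvu]
  Rule 4 Final Vowel Deletion: [vekopatvu] → [vekopatv]
/dibiftaho/:
  Rule 1 Intervocalic Lenition: [dibiftaho] → [diviftaho]
  Rule 2 Word-Final Devoicing: no change — [diviftaho]
  Rule 3 Glottal Epenthesis: no change — [diviftaho]
  Rule 4 Final Vowel Deletion: [diviftaho] → [diviftah]

[fuhodbus], [vekopatv], [diviftah]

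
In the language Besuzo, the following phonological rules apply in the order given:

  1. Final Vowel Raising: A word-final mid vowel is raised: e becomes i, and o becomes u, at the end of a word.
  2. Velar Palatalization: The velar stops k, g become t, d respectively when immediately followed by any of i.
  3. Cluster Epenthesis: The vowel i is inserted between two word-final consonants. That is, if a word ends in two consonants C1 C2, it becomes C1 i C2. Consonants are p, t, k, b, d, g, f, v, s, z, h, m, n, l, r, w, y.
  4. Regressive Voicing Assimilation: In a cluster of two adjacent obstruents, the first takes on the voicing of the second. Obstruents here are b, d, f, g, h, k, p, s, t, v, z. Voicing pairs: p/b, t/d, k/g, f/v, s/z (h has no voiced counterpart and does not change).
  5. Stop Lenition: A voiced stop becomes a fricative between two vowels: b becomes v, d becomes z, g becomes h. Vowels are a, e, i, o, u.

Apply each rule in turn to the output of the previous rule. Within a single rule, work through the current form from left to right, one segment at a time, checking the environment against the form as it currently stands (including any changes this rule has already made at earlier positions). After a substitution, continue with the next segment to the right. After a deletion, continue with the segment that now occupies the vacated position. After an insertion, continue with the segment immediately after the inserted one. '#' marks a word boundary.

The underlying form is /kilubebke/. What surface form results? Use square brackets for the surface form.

1 Final Vowel Raising: [kilubebke] → [kilubebki]
2 Velar Palatalization: [kilubebki] → [tilubebti]
3 Cluster Epenthesis: no change — [tilubebti]
4 Regressive Voicing Assimilation: [tilubebti] → [tilubepti]
5 Stop Lenition: [tilubepti] → [tiluvepti]

[tiluvepti]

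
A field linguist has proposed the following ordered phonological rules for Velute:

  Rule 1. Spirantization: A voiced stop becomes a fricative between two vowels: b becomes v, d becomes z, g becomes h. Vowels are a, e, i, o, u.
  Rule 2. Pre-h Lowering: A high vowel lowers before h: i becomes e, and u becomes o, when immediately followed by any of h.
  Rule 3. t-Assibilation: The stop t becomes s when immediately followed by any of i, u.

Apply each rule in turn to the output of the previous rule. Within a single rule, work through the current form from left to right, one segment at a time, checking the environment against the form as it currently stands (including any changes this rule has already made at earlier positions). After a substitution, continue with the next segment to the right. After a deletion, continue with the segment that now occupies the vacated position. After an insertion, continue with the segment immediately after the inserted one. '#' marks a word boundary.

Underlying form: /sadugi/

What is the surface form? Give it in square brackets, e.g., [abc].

[sazohi]

Rule 1 Spirantization: [sadugi] → [sazuhi]
Rule 2 Pre-h Lowering: [sazuhi] → [sazohi]
Rule 3 t-Assibilation: no change — [sazohi]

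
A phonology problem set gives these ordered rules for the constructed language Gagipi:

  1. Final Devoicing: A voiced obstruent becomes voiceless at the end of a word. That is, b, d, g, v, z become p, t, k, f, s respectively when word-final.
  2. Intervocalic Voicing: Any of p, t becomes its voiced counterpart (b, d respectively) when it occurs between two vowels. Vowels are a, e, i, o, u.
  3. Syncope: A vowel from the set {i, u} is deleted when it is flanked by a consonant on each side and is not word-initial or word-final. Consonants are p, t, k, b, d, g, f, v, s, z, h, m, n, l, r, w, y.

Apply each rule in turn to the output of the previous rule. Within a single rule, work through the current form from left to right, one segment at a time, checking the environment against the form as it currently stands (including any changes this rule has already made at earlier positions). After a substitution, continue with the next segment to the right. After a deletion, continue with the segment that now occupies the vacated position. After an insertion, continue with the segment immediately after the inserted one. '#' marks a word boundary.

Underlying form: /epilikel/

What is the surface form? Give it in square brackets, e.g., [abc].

[eblkel]

1 Final Devoicing: no change — [epilikel]
2 Intervocalic Voicing: [epilikel] → [ebilikel]
3 Syncope: [ebilikel] → [eblkel]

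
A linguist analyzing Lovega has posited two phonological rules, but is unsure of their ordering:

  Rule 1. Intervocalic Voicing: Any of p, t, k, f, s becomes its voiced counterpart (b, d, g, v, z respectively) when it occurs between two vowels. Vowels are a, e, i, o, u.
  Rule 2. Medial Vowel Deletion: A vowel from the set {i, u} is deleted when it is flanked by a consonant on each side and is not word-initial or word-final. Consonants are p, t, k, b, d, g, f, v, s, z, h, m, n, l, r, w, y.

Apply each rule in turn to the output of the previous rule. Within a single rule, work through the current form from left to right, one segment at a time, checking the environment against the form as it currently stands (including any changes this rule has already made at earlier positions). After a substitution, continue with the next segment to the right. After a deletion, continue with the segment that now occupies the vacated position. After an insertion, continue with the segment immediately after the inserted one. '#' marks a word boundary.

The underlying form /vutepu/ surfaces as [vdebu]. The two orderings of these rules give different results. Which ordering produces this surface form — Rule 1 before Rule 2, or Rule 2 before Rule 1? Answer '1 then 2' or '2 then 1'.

Order 1 then 2:
  1 Intervocalic Voicing: [vutepu] → [vudebu]
  2 Medial Vowel Deletion: [vudebu] → [vdebu]
  result: [vdebu]
Order 2 then 1:
  2 Medial Vowel Deletion: [vutepu] → [vtepu]
  1 Intervocalic Voicing: [vtepu] → [vtebu]
  result: [vtebu]

1 then 2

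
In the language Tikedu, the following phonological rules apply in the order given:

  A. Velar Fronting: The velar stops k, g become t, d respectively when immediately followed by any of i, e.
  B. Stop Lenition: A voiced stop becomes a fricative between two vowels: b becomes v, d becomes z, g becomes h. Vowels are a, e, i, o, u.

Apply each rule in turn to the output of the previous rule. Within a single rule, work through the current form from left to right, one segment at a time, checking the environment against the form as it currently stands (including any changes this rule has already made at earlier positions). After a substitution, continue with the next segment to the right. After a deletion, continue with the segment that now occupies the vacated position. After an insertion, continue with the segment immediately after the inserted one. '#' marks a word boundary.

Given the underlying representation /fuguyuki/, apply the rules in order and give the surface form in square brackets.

[fuhuyuti]

A Velar Fronting: [fuguyuki] → [fuguyuti]
B Stop Lenition: [fuguyuti] → [fuhuyuti]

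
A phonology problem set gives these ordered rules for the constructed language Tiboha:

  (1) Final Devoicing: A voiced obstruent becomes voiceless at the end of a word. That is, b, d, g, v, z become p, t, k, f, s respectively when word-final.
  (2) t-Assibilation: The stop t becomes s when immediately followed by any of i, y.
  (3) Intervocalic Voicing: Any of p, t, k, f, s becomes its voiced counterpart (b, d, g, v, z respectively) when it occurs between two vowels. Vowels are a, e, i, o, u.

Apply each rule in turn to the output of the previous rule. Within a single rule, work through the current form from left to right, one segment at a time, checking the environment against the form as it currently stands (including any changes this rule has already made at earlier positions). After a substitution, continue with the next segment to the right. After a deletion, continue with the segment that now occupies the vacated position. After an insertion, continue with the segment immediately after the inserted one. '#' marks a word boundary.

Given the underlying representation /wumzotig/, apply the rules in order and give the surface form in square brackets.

[wumzozik]

(1) Final Devoicing: [wumzotig] → [wumzotik]
(2) t-Assibilation: [wumzotik] → [wumzosik]
(3) Intervocalic Voicing: [wumzosik] → [wumzozik]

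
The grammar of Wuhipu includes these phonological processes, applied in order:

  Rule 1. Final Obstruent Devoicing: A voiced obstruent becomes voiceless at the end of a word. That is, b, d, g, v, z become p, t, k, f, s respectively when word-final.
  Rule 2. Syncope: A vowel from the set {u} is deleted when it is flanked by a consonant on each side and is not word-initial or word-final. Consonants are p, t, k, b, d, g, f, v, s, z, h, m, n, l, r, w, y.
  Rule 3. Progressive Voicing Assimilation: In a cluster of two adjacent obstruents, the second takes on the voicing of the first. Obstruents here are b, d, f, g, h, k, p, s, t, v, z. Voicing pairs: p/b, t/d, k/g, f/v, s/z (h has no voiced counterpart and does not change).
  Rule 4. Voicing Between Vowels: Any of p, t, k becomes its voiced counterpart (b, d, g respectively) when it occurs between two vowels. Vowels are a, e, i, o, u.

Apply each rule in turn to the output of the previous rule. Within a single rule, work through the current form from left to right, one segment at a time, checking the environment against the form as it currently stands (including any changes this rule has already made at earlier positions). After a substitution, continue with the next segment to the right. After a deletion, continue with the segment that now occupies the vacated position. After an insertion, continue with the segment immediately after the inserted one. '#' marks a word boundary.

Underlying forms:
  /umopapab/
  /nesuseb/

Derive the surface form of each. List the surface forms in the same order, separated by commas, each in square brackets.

/umopapab/:
  Rule 1 Final Obstruent Devoicing: [umopapab] → [umopapap]
  Rule 2 Syncope: no change — [umopapap]
  Rule 3 Progressive Voicing Assimilation: no change — [umopapap]
  Rule 4 Voicing Between Vowels: [umopapap] → [umobabap]
/nesuseb/:
  Rule 1 Final Obstruent Devoicing: [nesuseb] → [nesusep]
  Rule 2 Syncope: [nesusep] → [nessep]
  Rule 3 Progressive Voicing Assimilation: no change — [nessep]
  Rule 4 Voicing Between Vowels: no change — [nessep]

[umobabap], [nessep]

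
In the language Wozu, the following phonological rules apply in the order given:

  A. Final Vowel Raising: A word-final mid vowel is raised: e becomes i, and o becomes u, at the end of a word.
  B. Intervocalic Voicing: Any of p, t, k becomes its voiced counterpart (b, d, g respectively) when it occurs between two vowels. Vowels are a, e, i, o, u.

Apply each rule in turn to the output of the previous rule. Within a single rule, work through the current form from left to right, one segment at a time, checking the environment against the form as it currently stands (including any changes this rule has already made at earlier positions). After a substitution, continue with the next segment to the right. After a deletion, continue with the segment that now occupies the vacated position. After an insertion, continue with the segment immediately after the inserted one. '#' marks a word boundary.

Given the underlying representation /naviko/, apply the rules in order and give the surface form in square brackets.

A Final Vowel Raising: [naviko] → [naviku]
B Intervocalic Voicing: [naviku] → [navigu]

[navigu]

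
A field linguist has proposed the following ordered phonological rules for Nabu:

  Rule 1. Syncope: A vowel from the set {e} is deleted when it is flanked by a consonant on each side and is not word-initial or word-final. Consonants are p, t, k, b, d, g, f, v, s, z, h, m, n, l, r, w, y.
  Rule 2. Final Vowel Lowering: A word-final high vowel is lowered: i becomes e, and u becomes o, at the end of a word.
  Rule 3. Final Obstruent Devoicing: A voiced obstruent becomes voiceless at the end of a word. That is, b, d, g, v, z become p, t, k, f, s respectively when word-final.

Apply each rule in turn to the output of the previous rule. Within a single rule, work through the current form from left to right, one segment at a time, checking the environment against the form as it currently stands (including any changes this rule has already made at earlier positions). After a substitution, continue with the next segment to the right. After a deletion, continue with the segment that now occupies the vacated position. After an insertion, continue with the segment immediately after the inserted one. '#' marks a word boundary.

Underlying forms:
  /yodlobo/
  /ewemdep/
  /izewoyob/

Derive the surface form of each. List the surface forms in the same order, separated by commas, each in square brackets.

/yodlobo/:
  Rule 1 Syncope: no change — [yodlobo]
  Rule 2 Final Vowel Lowering: no change — [yodlobo]
  Rule 3 Final Obstruent Devoicing: no change — [yodlobo]
/ewemdep/:
  Rule 1 Syncope: [ewemdep] → [ewmdp]
  Rule 2 Final Vowel Lowering: no change — [ewmdp]
  Rule 3 Final Obstruent Devoicing: no change — [ewmdp]
/izewoyob/:
  Rule 1 Syncope: [izewoyob] → [izwoyob]
  Rule 2 Final Vowel Lowering: no change — [izwoyob]
  Rule 3 Final Obstruent Devoicing: [izwoyob] → [izwoyop]

[yodlobo], [ewmdp], [izwoyop]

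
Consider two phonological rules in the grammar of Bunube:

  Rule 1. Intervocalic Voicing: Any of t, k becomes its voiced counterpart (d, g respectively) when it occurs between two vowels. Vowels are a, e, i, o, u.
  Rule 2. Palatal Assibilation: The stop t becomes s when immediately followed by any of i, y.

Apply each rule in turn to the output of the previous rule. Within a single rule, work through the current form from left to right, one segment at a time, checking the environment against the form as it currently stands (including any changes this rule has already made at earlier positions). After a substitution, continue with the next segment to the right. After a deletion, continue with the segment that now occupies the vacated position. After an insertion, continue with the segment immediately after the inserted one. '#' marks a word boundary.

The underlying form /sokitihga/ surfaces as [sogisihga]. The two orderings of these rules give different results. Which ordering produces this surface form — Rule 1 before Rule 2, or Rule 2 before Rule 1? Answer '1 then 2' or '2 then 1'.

Order 1 then 2:
  1 Intervocalic Voicing: [sokitihga] → [sogidihga]
  2 Palatal Assibilation: no change — [sogidihga]
  result: [sogidihga]
Order 2 then 1:
  2 Palatal Assibilation: [sokitihga] → [sokisihga]
  1 Intervocalic Voicing: [sokisihga] → [sogisihga]
  result: [sogisihga]

2 then 1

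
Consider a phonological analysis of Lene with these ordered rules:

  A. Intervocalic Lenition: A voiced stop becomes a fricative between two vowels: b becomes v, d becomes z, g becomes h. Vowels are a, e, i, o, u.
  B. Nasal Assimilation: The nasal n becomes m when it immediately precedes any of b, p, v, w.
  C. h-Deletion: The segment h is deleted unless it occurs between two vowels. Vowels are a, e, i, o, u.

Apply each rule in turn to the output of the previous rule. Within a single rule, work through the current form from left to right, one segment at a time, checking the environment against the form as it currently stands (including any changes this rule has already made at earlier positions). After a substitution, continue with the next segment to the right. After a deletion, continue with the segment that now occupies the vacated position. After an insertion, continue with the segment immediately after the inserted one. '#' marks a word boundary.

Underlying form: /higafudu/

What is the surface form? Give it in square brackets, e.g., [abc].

[ihafuzu]

A Intervocalic Lenition: [higafudu] → [hihafuzu]
B Nasal Assimilation: no change — [hihafuzu]
C h-Deletion: [hihafuzu] → [ihafuzu]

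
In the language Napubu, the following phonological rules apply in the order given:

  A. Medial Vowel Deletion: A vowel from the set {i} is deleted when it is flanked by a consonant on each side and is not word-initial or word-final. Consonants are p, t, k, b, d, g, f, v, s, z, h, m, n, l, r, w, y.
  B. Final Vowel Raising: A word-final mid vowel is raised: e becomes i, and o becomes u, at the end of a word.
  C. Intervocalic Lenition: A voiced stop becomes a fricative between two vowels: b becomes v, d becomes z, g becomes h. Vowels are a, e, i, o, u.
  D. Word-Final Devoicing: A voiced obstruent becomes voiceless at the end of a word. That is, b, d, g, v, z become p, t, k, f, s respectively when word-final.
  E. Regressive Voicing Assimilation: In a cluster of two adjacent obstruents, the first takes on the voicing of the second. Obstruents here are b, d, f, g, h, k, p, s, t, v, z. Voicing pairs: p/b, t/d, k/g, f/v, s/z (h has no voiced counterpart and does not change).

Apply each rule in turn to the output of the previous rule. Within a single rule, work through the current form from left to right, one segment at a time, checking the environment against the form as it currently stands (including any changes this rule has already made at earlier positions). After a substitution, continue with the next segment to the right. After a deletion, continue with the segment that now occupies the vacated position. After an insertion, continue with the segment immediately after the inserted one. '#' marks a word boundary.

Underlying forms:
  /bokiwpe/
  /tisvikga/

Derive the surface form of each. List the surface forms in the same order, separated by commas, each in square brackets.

[bokwpi], [tzfgga]

/bokiwpe/:
  A Medial Vowel Deletion: [bokiwpe] → [bokwpe]
  B Final Vowel Raising: [bokwpe] → [bokwpi]
  C Intervocalic Lenition: no change — [bokwpi]
  D Word-Final Devoicing: no change — [bokwpi]
  E Regressive Voicing Assimilation: no change — [bokwpi]
/tisvikga/:
  A Medial Vowel Deletion: [tisvikga] → [tsvkga]
  B Final Vowel Raising: no change — [tsvkga]
  C Intervocalic Lenition: no change — [tsvkga]
  D Word-Final Devoicing: no change — [tsvkga]
  E Regressive Voicing Assimilation: [tsvkga] → [tzfgga]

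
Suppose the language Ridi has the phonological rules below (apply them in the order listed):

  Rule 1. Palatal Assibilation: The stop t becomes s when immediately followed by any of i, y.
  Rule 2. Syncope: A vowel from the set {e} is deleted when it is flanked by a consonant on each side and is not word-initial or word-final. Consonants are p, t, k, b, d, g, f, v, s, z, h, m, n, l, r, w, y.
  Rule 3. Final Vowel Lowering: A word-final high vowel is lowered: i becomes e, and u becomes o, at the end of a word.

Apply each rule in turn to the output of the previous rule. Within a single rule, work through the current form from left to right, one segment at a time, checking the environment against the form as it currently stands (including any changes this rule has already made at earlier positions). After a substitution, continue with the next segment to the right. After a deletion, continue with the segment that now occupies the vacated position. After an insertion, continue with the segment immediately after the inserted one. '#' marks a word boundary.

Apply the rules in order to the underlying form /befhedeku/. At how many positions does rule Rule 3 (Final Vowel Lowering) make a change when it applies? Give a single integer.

Rule 1 Palatal Assibilation: no change — [befhedeku]
Rule 2 Syncope: [befhedeku] → [bfhdku]
Rule 3 Final Vowel Lowering: [bfhdku] → [bfhdko]
Rule Rule 3 changed 1 position(s).

1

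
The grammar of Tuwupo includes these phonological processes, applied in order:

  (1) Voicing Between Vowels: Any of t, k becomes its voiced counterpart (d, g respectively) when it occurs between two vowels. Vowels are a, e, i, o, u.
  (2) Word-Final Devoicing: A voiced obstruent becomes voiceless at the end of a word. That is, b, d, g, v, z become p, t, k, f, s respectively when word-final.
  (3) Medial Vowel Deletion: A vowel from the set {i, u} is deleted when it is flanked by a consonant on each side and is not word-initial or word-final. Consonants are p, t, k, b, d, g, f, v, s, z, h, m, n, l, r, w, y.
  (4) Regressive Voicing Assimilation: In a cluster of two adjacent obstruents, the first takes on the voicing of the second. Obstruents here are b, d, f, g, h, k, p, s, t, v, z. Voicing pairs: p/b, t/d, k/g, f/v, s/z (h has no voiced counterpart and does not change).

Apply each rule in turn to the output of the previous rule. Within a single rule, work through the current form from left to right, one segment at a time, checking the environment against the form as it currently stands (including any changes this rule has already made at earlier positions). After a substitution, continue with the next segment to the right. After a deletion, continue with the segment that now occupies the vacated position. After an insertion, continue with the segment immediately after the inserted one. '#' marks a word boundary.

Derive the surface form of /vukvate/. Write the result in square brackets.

[fgvade]

(1) Voicing Between Vowels: [vukvate] → [vukvade]
(2) Word-Final Devoicing: no change — [vukvade]
(3) Medial Vowel Deletion: [vukvade] → [vkvade]
(4) Regressive Voicing Assimilation: [vkvade] → [fgvade]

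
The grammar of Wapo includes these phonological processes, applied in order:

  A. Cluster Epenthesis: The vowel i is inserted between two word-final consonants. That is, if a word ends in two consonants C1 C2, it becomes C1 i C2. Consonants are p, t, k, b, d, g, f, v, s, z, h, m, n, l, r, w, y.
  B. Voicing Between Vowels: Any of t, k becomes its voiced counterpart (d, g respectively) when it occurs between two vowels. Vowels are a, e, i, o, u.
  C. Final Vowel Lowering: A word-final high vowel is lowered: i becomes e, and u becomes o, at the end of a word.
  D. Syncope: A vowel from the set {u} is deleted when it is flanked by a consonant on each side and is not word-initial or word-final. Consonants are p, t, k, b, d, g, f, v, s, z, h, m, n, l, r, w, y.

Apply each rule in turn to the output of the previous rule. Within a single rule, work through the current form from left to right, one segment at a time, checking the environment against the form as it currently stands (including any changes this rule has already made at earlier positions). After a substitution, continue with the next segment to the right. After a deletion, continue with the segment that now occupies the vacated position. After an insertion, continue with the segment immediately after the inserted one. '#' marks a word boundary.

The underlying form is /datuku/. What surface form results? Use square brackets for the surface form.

A Cluster Epenthesis: no change — [datuku]
B Voicing Between Vowels: [datuku] → [dadugu]
C Final Vowel Lowering: [dadugu] → [dadugo]
D Syncope: [dadugo] → [dadgo]

[dadgo]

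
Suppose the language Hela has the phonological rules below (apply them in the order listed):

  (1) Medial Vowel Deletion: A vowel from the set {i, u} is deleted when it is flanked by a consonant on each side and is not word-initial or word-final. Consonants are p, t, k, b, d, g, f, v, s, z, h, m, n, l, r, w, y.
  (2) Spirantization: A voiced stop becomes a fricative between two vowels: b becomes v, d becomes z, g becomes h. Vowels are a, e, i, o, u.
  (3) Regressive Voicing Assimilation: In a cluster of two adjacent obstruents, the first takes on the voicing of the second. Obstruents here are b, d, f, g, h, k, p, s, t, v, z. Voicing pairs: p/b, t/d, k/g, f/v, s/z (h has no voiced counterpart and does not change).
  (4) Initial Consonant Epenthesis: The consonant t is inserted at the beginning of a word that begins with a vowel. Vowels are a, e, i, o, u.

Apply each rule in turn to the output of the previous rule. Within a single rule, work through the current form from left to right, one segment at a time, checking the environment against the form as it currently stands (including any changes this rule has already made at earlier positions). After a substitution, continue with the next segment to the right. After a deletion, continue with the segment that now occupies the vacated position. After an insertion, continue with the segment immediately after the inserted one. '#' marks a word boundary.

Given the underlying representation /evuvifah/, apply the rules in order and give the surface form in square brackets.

(1) Medial Vowel Deletion: [evuvifah] → [evvfah]
(2) Spirantization: no change — [evvfah]
(3) Regressive Voicing Assimilation: [evvfah] → [evffah]
(4) Initial Consonant Epenthesis: [evffah] → [tevffah]

[tevffah]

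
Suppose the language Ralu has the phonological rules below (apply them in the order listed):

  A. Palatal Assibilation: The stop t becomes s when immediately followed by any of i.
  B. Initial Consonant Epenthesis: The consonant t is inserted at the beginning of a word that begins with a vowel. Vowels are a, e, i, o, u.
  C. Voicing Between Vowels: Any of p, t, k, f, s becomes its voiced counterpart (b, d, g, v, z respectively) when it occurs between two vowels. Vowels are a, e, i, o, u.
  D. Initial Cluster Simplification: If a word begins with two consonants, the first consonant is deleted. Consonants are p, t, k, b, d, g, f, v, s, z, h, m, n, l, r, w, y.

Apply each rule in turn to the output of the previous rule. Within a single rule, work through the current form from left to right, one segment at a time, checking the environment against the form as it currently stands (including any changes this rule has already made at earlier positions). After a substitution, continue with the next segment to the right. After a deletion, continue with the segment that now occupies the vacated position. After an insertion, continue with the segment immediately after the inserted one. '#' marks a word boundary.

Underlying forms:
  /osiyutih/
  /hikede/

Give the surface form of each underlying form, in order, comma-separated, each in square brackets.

[toziyuzih], [higede]

/osiyutih/:
  A Palatal Assibilation: [osiyutih] → [osiyusih]
  B Initial Consonant Epenthesis: [osiyusih] → [tosiyusih]
  C Voicing Between Vowels: [tosiyusih] → [toziyuzih]
  D Initial Cluster Simplification: no change — [toziyuzih]
/hikede/:
  A Palatal Assibilation: no change — [hikede]
  B Initial Consonant Epenthesis: no change — [hikede]
  C Voicing Between Vowels: [hikede] → [higede]
  D Initial Cluster Simplification: no change — [higede]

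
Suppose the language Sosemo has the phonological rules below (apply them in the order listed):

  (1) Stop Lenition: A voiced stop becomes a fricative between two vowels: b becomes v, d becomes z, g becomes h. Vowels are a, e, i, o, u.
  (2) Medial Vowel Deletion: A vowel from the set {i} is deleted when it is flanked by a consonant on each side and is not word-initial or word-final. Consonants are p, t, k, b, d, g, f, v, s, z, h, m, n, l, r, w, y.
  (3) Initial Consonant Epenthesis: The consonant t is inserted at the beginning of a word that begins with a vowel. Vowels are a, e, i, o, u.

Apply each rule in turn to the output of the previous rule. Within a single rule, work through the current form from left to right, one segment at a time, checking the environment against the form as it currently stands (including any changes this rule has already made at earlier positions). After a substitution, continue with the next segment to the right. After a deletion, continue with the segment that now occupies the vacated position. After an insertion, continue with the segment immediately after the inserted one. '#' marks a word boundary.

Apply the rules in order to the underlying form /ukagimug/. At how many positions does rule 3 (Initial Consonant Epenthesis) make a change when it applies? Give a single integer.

(1) Stop Lenition: [ukagimug] → [ukahimug]
(2) Medial Vowel Deletion: [ukahimug] → [ukahmug]
(3) Initial Consonant Epenthesis: [ukahmug] → [tukahmug]
Rule 3 changed 1 position(s).

1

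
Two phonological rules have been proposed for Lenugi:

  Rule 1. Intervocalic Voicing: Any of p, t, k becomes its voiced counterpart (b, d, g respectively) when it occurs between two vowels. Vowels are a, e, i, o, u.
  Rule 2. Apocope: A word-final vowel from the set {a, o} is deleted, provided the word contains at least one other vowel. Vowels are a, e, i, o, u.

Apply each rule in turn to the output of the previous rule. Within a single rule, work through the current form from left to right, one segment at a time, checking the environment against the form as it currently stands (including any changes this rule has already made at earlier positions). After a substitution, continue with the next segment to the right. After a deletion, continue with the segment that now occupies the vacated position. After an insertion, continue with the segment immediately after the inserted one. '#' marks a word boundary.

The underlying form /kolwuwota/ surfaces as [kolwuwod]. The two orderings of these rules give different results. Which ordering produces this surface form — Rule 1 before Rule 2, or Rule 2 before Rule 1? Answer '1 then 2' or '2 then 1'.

1 then 2

Order 1 then 2:
  1 Intervocalic Voicing: [kolwuwota] → [kolwuwoda]
  2 Apocope: [kolwuwoda] → [kolwuwod]
  result: [kolwuwod]
Order 2 then 1:
  2 Apocope: [kolwuwota] → [kolwuwot]
  1 Intervocalic Voicing: no change — [kolwuwot]
  result: [kolwuwot]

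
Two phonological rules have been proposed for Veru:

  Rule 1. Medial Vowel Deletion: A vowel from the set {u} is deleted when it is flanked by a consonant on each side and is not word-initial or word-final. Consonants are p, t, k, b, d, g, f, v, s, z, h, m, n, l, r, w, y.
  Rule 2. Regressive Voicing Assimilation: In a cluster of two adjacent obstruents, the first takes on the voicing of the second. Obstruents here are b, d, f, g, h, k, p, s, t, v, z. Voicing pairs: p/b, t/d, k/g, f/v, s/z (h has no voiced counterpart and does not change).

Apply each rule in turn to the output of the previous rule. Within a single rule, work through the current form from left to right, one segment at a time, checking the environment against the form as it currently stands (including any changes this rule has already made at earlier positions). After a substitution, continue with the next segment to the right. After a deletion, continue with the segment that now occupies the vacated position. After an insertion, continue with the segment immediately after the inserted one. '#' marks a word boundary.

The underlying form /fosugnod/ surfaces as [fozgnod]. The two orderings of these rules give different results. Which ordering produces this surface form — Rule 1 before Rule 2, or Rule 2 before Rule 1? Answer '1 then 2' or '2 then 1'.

1 then 2

Order 1 then 2:
  1 Medial Vowel Deletion: [fosugnod] → [fosgnod]
  2 Regressive Voicing Assimilation: [fosgnod] → [fozgnod]
  result: [fozgnod]
Order 2 then 1:
  2 Regressive Voicing Assimilation: no change — [fosugnod]
  1 Medial Vowel Deletion: [fosugnod] → [fosgnod]
  result: [fosgnod]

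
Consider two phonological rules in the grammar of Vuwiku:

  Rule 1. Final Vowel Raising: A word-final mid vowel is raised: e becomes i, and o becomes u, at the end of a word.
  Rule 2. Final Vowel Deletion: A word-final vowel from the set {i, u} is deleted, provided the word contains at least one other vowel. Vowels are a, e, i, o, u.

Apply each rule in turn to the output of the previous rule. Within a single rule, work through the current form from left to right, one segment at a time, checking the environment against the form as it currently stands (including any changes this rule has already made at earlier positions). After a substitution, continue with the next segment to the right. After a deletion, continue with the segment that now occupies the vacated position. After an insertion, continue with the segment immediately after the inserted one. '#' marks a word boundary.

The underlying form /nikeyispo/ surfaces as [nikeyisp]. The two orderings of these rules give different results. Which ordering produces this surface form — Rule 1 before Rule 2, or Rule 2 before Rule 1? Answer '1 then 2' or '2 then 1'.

Order 1 then 2:
  1 Final Vowel Raising: [nikeyispo] → [nikeyispu]
  2 Final Vowel Deletion: [nikeyispu] → [nikeyisp]
  result: [nikeyisp]
Order 2 then 1:
  2 Final Vowel Deletion: no change — [nikeyispo]
  1 Final Vowel Raising: [nikeyispo] → [nikeyispu]
  result: [nikeyispu]

1 then 2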